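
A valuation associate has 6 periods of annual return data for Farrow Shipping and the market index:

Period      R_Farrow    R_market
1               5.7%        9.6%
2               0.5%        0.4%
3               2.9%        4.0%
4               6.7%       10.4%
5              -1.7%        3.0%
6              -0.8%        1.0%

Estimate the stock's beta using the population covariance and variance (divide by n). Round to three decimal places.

Mean R_i = (5.7 + 0.5 + 2.9 + 6.7 − 1.7 − 0.8) / 6 = 2.2167%
Mean R_m = (9.6 + 0.4 + 4.0 + 10.4 + 3.0 + 1.0) / 6 = 4.7333%
Σ(R_i − R̄_i)(R_m − R̄_m) = 67.3467  ⇒  Cov = 67.3467 / 6 = 11.2245
Σ(R_m − R̄_m)² = 92.0533  ⇒  Var(R_m) = 92.0533 / 6 = 15.3422
β = Cov / Var(R_m) = 11.2245 / 15.3422 = 0.7316

0.732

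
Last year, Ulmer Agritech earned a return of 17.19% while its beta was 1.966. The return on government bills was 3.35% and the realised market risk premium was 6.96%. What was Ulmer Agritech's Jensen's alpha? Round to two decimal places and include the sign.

+0.16%

CAPM benchmark = R_f + β(R_m − R_f) = 3.35% + 1.966 × 6.96% = 17.03336%
α = actual − benchmark = 17.19% − 17.03336% = +0.16%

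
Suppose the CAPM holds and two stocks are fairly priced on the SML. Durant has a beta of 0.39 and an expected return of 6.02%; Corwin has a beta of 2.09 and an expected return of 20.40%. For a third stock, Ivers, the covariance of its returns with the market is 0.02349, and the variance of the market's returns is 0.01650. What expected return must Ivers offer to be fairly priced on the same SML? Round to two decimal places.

14.76%

MRP = (20.40% − 6.02%) / (2.09 − 0.39) = 8.4588%
R_f = 6.02% − 0.39 × 8.4588% = 2.7211%
β_Ivers = Cov / Var(R_m) = 0.02349 / 0.01650 = 1.4236
E(R_Ivers) = R_f + β × MRP = 2.7211% + 1.4236 × 8.4588% = 14.76%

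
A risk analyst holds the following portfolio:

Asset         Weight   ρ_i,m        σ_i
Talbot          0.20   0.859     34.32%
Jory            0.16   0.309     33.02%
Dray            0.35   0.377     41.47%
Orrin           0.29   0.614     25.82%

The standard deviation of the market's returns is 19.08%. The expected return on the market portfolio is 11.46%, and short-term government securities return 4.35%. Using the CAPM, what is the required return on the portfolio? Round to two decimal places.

10.91%

β_Talbot = 0.859 × 34.32% / 19.08% = 1.5451
β_Jory = 0.309 × 33.02% / 19.08% = 0.5348
β_Dray = 0.377 × 41.47% / 19.08% = 0.8194
β_Orrin = 0.614 × 25.82% / 19.08% = 0.8309
β_P = Σ w_i β_i = 0.20×1.5451 + 0.16×0.5348 + 0.35×0.8194 + 0.29×0.8309 = 0.9223
MRP = 11.46% − 4.35% = 7.11%
E(R_P) = R_f + β_P × MRP = 4.35% + 0.9223 × 7.11% = 10.91%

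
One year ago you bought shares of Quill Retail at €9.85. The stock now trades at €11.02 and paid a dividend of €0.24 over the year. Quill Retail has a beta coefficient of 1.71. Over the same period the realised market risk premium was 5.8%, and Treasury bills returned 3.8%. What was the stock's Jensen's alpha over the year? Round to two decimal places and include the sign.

+0.60%

Realised HPR = (P1 + D1 − P0) / P0 = (11.02 + 0.24 − 9.85) / 9.85 = 1.41 / 9.85 = 14.3147%
CAPM required = R_f + β·MRP = 3.8% + 1.71 × 5.8% = 13.7180%
α = realised − required = 14.3147% − 13.7180% = +0.60%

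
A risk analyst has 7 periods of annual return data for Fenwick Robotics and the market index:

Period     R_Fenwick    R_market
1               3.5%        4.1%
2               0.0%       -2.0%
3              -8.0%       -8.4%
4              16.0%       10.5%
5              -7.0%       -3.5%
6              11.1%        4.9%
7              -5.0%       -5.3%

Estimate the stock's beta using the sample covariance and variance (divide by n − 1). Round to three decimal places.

Mean R_i = (3.5 + 0.0 − 8.0 + 16.0 − 7.0 + 11.1 − 5.0) / 7 = 1.5143%
Mean R_m = (4.1 − 2.0 − 8.4 + 10.5 − 3.5 + 4.9 − 5.3) / 7 = 0.0429%
Σ(R_i − R̄_i)(R_m − R̄_m) = 354.4857  ⇒  Cov = 354.4857 / 6 = 59.0810
Σ(R_m − R̄_m)² = 265.9571  ⇒  Var(R_m) = 265.9571 / 6 = 44.3262
β = Cov / Var(R_m) = 59.0810 / 44.3262 = 1.3329

1.333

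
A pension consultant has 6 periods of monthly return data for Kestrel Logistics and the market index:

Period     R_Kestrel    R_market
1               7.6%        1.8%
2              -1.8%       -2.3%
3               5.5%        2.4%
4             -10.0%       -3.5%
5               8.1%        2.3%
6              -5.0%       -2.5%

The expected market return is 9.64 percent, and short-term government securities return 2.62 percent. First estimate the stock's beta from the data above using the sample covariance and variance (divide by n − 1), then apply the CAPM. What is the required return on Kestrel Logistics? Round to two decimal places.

Mean R_i = (7.6 − 1.8 + 5.5 − 10.0 + 8.1 − 5.0) / 6 = 0.7333%
Mean R_m = (1.8 − 2.3 + 2.4 − 3.5 + 2.3 − 2.5) / 6 = -0.3000%
Σ(R_i − R̄_i)(R_m − R̄_m) = 98.4700  ⇒  Cov = 98.4700 / 5 = 19.6940
Σ(R_m − R̄_m)² = 37.5400  ⇒  Var(R_m) = 37.5400 / 5 = 7.5080
β = Cov / Var(R_m) = 19.6940 / 7.5080 = 2.6231
MRP = 9.64% − 2.62% = 7.02%
E(R) = R_f + β × MRP = 2.62% + 2.6231 × 7.02% = 21.03%

21.03%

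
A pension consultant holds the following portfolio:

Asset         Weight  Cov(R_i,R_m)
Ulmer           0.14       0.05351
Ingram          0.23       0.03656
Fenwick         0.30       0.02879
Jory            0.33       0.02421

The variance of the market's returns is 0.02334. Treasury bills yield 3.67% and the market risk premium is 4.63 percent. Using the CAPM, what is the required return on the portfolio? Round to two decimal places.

β_Ulmer = 0.05351 / 0.02334 = 2.2926
β_Ingram = 0.03656 / 0.02334 = 1.5664
β_Fenwick = 0.02879 / 0.02334 = 1.2335
β_Jory = 0.02421 / 0.02334 = 1.0373
β_P = Σ w_i β_i = 0.14×2.2926 + 0.23×1.5664 + 0.30×1.2335 + 0.33×1.0373 = 1.3936
E(R_P) = R_f + β_P × MRP = 3.67% + 1.3936 × 4.63% = 10.12%

10.12%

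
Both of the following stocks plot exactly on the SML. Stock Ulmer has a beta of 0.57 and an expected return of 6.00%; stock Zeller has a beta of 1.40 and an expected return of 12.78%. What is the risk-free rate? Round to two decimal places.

Both satisfy E(R) = R_f + β·MRP, so the slope of the SML is
MRP = (12.78% − 6.00%) / (1.40 − 0.57) = 6.78% / 0.83 = 8.1687%
R_f = E(R_Ulmer) − β_Ulmer·MRP = 6.00% − 0.57 × 8.1687% = 1.3438%

1.34%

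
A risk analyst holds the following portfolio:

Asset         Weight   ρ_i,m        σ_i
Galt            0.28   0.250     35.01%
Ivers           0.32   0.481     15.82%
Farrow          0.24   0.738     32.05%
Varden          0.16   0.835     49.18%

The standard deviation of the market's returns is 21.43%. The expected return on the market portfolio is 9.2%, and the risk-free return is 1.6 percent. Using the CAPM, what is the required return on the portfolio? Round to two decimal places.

7.68%

β_Galt = 0.250 × 35.01% / 21.43% = 0.4084
β_Ivers = 0.481 × 15.82% / 21.43% = 0.3551
β_Farrow = 0.738 × 32.05% / 21.43% = 1.1037
β_Varden = 0.835 × 49.18% / 21.43% = 1.9163
β_P = Σ w_i β_i = 0.28×0.4084 + 0.32×0.3551 + 0.24×1.1037 + 0.16×1.9163 = 0.7995
MRP = 9.2% − 1.6% = 7.60%
E(R_P) = R_f + β_P × MRP = 1.6% + 0.7995 × 7.6% = 7.68%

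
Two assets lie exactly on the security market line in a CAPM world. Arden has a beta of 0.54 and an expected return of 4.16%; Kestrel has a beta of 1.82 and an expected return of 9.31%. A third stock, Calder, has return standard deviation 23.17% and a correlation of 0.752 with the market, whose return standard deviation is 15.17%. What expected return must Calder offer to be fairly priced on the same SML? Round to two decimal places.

MRP = (9.31% − 4.16%) / (1.82 − 0.54) = 4.0234%
R_f = 4.16% − 0.54 × 4.0234% = 1.9874%
β_Calder = ρ·σ_i/σ_m = 0.752 × 23.17 / 15.17 = 1.1486
E(R_Calder) = R_f + β × MRP = 1.9874% + 1.1486 × 4.0234% = 6.61%

6.61%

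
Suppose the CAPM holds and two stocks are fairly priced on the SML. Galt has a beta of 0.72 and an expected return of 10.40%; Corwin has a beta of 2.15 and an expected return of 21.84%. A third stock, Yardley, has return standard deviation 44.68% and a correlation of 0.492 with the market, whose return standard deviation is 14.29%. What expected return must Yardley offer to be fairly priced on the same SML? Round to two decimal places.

MRP = (21.84% − 10.40%) / (2.15 − 0.72) = 8.0000%
R_f = 10.40% − 0.72 × 8.0000% = 4.6400%
β_Yardley = ρ·σ_i/σ_m = 0.492 × 44.68 / 14.29 = 1.5383
E(R_Yardley) = R_f + β × MRP = 4.6400% + 1.5383 × 8.0000% = 16.95%

16.95%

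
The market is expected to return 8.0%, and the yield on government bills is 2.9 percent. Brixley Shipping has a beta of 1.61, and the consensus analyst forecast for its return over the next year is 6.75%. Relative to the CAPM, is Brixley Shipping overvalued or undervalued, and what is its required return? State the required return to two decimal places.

MRP = 8.0% − 2.9% = 5.10%
Required return = R_f + β·MRP = 2.9% + 1.61 × 5.1% = 11.11%
Forecast 6.75% < required 11.11% → the stock plots below the SML → overvalued.

Overvalued; required return 11.11%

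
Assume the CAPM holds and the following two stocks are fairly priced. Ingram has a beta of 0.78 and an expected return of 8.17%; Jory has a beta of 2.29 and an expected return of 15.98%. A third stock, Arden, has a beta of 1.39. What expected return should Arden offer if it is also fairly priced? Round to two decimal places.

11.33%

MRP (SML slope) = (15.98% − 8.17%) / (2.29 − 0.78) = 7.81% / 1.51 = 5.1722%
R_f (intercept) = 8.17% − 0.78 × 5.1722% = 4.1357%
E(R_Arden) = R_f + β × MRP = 4.1357% + 1.39 × 5.1722% = 11.33%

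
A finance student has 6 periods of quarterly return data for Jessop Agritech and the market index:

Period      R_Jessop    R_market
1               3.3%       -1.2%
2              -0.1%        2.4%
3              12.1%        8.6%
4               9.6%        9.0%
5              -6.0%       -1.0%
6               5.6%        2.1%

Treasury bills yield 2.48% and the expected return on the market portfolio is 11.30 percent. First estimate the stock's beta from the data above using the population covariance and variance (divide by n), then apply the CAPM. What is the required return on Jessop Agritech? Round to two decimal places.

Mean R_i = (3.3 − 0.1 + 12.1 + 9.6 − 6.0 + 5.6) / 6 = 4.0833%
Mean R_m = (-1.2 + 2.4 + 8.6 + 9.0 − 1.0 + 2.1) / 6 = 3.3167%
Σ(R_i − R̄_i)(R_m − R̄_m) = 122.7617  ⇒  Cov = 122.7617 / 6 = 20.4603
Σ(R_m − R̄_m)² = 101.5683  ⇒  Var(R_m) = 101.5683 / 6 = 16.9281
β = Cov / Var(R_m) = 20.4603 / 16.9281 = 1.2087
MRP = 11.30% − 2.48% = 8.82%
E(R) = R_f + β × MRP = 2.48% + 1.2087 × 8.82% = 13.14%

13.14%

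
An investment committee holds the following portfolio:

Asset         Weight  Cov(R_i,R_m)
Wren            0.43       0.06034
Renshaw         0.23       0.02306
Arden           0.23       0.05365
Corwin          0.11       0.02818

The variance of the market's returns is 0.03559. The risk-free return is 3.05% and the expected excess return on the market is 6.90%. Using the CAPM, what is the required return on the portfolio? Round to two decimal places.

β_Wren = 0.06034 / 0.03559 = 1.6954
β_Renshaw = 0.02306 / 0.03559 = 0.6479
β_Arden = 0.05365 / 0.03559 = 1.5074
β_Corwin = 0.02818 / 0.03559 = 0.7918
β_P = Σ w_i β_i = 0.43×1.6954 + 0.23×0.6479 + 0.23×1.5074 + 0.11×0.7918 = 1.3118
E(R_P) = R_f + β_P × MRP = 3.05% + 1.3118 × 6.90% = 12.10%

12.10%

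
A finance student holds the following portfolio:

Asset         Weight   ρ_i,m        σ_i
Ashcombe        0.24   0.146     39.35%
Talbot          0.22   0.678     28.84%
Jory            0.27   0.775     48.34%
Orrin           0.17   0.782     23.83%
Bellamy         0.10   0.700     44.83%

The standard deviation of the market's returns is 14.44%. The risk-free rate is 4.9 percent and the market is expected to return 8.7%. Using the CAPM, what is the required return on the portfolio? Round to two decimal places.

β_Ashcombe = 0.146 × 39.35% / 14.44% = 0.3979
β_Talbot = 0.678 × 28.84% / 14.44% = 1.3541
β_Jory = 0.775 × 48.34% / 14.44% = 2.5944
β_Orrin = 0.782 × 23.83% / 14.44% = 1.2905
β_Bellamy = 0.700 × 44.83% / 14.44% = 2.1732
β_P = Σ w_i β_i = 0.24×0.3979 + 0.22×1.3541 + 0.27×2.5944 + 0.17×1.2905 + 0.10×2.1732 = 1.5306
MRP = 8.7% − 4.9% = 3.80%
E(R_P) = R_f + β_P × MRP = 4.9% + 1.5306 × 3.8% = 10.72%

10.72%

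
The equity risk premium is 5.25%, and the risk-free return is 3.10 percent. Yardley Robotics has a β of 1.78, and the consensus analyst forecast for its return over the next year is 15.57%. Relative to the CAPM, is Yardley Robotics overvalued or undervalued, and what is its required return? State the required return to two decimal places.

Undervalued; required return 12.45%

Required return = R_f + β·MRP = 3.10% + 1.78 × 5.25% = 12.45%
Forecast 15.57% > required 12.45% → the stock plots above the SML → undervalued.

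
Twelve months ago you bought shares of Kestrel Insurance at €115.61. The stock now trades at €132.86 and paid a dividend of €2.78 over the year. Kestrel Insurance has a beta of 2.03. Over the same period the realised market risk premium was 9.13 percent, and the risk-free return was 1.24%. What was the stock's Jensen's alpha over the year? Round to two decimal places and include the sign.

Realised HPR = (P1 + D1 − P0) / P0 = (132.86 + 2.78 − 115.61) / 115.61 = 20.03 / 115.61 = 17.3255%
CAPM required = R_f + β·MRP = 1.24% + 2.03 × 9.13% = 19.7739%
α = realised − required = 17.3255% − 19.7739% = -2.45%

-2.45%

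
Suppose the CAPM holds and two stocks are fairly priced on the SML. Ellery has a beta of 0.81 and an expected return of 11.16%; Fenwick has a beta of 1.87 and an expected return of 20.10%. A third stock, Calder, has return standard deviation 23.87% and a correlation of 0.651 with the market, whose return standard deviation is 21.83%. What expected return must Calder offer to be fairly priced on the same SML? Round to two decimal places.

10.33%

MRP = (20.10% − 11.16%) / (1.87 − 0.81) = 8.4340%
R_f = 11.16% − 0.81 × 8.4340% = 4.3285%
β_Calder = ρ·σ_i/σ_m = 0.651 × 23.87 / 21.83 = 0.7118
E(R_Calder) = R_f + β × MRP = 4.3285% + 0.7118 × 8.4340% = 10.33%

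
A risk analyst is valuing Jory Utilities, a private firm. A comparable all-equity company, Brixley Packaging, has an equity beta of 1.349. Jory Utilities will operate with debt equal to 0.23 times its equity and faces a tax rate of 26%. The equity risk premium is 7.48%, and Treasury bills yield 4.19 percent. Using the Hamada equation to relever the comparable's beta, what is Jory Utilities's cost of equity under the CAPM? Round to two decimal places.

β_L = β_U × [1 + (1 − t)(D/E)] = 1.349 × [1 + (1 − 0.26) × 0.23]
    = 1.349 × [1 + 0.74 × 0.23] = 1.349 × 1.1702 = 1.5786
E(R) = R_f + β_L × MRP = 4.19% + 1.5786 × 7.48% = 16.00%

16.00%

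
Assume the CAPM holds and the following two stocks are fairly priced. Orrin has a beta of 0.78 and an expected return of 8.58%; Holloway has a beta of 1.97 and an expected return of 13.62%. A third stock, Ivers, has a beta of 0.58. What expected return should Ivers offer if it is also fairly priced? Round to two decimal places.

7.73%

MRP (SML slope) = (13.62% − 8.58%) / (1.97 − 0.78) = 5.04% / 1.19 = 4.2353%
R_f (intercept) = 8.58% − 0.78 × 4.2353% = 5.2765%
E(R_Ivers) = R_f + β × MRP = 5.2765% + 0.58 × 4.2353% = 7.73%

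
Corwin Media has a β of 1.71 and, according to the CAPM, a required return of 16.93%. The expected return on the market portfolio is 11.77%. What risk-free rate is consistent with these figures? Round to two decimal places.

4.50%

E(R) = R_f + β(E(R_m) − R_f) = R_f(1 − β) + β·E(R_m)
16.93% = R_f × (1 − 1.71) + 1.71 × 11.77%
16.93% = R_f × -0.71 + 20.1267%
R_f = (16.93% − 20.1267%) / -0.71 = 4.50%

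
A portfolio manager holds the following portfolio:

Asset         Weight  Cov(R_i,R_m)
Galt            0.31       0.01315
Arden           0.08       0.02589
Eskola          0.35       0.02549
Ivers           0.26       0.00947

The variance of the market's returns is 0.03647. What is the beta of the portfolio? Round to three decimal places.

β_Galt = 0.01315 / 0.03647 = 0.3606
β_Arden = 0.02589 / 0.03647 = 0.7099
β_Eskola = 0.02549 / 0.03647 = 0.6989
β_Ivers = 0.00947 / 0.03647 = 0.2597
β_P = Σ w_i β_i = 0.31×0.3606 + 0.08×0.7099 + 0.35×0.6989 + 0.26×0.2597 = 0.4807

0.481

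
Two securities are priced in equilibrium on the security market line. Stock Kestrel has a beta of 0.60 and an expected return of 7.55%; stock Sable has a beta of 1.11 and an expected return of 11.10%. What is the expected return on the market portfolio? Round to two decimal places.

10.33%

Both satisfy E(R) = R_f + β·MRP, so the slope of the SML is
MRP = (11.10% − 7.55%) / (1.11 − 0.60) = 3.55% / 0.51 = 6.9608%
R_f = E(R_Kestrel) − β_Kestrel·MRP = 7.55% − 0.60 × 6.9608% = 3.3735%
E(R_m) = R_f + MRP = 3.3735% + 6.9608% = 10.33%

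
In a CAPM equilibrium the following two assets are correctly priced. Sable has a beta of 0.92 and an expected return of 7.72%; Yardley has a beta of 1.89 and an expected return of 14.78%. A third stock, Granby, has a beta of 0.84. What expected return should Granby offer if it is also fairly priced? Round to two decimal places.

MRP (SML slope) = (14.78% − 7.72%) / (1.89 − 0.92) = 7.06% / 0.97 = 7.2784%
R_f (intercept) = 7.72% − 0.92 × 7.2784% = 1.0239%
E(R_Granby) = R_f + β × MRP = 1.0239% + 0.84 × 7.2784% = 7.14%

7.14%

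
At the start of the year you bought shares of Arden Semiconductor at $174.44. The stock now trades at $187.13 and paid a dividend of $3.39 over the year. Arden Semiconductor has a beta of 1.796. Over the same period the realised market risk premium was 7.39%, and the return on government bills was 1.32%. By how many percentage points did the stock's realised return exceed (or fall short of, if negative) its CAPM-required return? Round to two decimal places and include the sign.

-5.37%

Realised HPR = (P1 + D1 − P0) / P0 = (187.13 + 3.39 − 174.44) / 174.44 = 16.08 / 174.44 = 9.2181%
CAPM required = R_f + β·MRP = 1.32% + 1.796 × 7.39% = 14.59244%
α = realised − required = 9.2181% − 14.59244% = -5.37%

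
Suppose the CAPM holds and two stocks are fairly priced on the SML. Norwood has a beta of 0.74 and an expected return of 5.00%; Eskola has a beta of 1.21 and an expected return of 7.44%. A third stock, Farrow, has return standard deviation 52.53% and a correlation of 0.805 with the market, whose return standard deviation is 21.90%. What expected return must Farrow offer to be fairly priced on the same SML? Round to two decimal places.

11.18%

MRP = (7.44% − 5.00%) / (1.21 − 0.74) = 5.1915%
R_f = 5.00% − 0.74 × 5.1915% = 1.1583%
β_Farrow = ρ·σ_i/σ_m = 0.805 × 52.53 / 21.90 = 1.9309
E(R_Farrow) = R_f + β × MRP = 1.1583% + 1.9309 × 5.1915% = 11.18%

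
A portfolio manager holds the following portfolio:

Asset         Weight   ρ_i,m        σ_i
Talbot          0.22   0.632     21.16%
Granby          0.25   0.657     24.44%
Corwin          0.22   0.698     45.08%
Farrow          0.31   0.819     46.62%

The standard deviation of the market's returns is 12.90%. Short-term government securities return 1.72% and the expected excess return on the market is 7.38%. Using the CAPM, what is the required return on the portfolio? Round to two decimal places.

16.43%

β_Talbot = 0.632 × 21.16% / 12.90% = 1.0367
β_Granby = 0.657 × 24.44% / 12.90% = 1.2447
β_Corwin = 0.698 × 45.08% / 12.90% = 2.4392
β_Farrow = 0.819 × 46.62% / 12.90% = 2.9598
β_P = Σ w_i β_i = 0.22×1.0367 + 0.25×1.2447 + 0.22×2.4392 + 0.31×2.9598 = 1.9934
E(R_P) = R_f + β_P × MRP = 1.72% + 1.9934 × 7.38% = 16.43%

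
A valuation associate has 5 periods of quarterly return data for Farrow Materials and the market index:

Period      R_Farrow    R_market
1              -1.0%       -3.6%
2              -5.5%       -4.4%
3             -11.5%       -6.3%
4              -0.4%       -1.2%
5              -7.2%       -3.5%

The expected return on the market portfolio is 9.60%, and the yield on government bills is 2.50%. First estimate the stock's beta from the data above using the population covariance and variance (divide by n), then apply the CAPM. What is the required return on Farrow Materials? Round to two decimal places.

17.57%

Mean R_i = (-1.0 − 5.5 − 11.5 − 0.4 − 7.2) / 5 = -5.1200%
Mean R_m = (-3.6 − 4.4 − 6.3 − 1.2 − 3.5) / 5 = -3.8000%
Σ(R_i − R̄_i)(R_m − R̄_m) = 28.6500  ⇒  Cov = 28.6500 / 5 = 5.7300
Σ(R_m − R̄_m)² = 13.5000  ⇒  Var(R_m) = 13.5000 / 5 = 2.7000
β = Cov / Var(R_m) = 5.7300 / 2.7000 = 2.1222
MRP = 9.60% − 2.50% = 7.10%
E(R) = R_f + β × MRP = 2.50% + 2.1222 × 7.10% = 17.57%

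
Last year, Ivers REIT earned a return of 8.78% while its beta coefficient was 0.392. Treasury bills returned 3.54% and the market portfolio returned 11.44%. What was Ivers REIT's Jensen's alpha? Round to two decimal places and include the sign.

Market excess return = 11.44% − 3.54% = 7.90%
CAPM benchmark = R_f + β(R_m − R_f) = 3.54% + 0.392 × 7.90% = 6.63680%
α = actual − benchmark = 8.78% − 6.63680% = +2.14%

+2.14%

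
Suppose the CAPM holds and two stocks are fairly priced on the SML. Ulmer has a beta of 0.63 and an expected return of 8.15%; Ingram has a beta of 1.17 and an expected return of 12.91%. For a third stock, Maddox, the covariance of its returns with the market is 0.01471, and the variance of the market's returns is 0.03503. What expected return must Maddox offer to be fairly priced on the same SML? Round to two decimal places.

6.30%

MRP = (12.91% − 8.15%) / (1.17 − 0.63) = 8.8148%
R_f = 8.15% − 0.63 × 8.8148% = 2.5967%
β_Maddox = Cov / Var(R_m) = 0.01471 / 0.03503 = 0.4199
E(R_Maddox) = R_f + β × MRP = 2.5967% + 0.4199 × 8.8148% = 6.30%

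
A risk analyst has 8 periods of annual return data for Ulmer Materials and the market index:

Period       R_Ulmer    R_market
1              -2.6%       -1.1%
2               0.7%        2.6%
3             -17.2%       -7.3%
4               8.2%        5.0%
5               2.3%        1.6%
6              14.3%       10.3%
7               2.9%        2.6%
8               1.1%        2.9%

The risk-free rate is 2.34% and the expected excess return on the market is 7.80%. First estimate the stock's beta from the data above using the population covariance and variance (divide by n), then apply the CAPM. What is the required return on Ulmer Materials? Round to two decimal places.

16.23%

Mean R_i = (-2.6 + 0.7 − 17.2 + 8.2 + 2.3 + 14.3 + 2.9 + 1.1) / 8 = 1.2125%
Mean R_m = (-1.1 + 2.6 − 7.3 + 5.0 + 1.6 + 10.3 + 2.6 + 2.9) / 8 = 2.0750%
Σ(R_i − R̄_i)(R_m − R̄_m) = 312.8125  ⇒  Cov = 312.8125 / 8 = 39.1016
Σ(R_m − R̄_m)² = 175.6350  ⇒  Var(R_m) = 175.6350 / 8 = 21.9544
β = Cov / Var(R_m) = 39.1016 / 21.9544 = 1.7810
E(R) = R_f + β × MRP = 2.34% + 1.7810 × 7.80% = 16.23%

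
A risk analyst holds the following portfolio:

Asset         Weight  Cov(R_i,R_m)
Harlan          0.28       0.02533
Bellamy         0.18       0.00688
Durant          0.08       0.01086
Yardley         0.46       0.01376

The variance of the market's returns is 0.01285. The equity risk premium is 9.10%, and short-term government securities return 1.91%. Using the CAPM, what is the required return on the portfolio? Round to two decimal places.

12.91%

β_Harlan = 0.02533 / 0.01285 = 1.9712
β_Bellamy = 0.00688 / 0.01285 = 0.5354
β_Durant = 0.01086 / 0.01285 = 0.8451
β_Yardley = 0.01376 / 0.01285 = 1.0708
β_P = Σ w_i β_i = 0.28×1.9712 + 0.18×0.5354 + 0.08×0.8451 + 0.46×1.0708 = 1.2085
E(R_P) = R_f + β_P × MRP = 1.91% + 1.2085 × 9.10% = 12.91%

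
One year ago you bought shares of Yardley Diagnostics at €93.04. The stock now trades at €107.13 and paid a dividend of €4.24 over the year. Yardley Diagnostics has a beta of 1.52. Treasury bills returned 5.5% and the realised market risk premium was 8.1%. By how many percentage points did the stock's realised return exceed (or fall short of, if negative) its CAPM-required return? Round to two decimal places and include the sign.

Realised HPR = (P1 + D1 − P0) / P0 = (107.13 + 4.24 − 93.04) / 93.04 = 18.33 / 93.04 = 19.7012%
CAPM required = R_f + β·MRP = 5.5% + 1.52 × 8.1% = 17.8120%
α = realised − required = 19.7012% − 17.8120% = +1.89%

+1.89%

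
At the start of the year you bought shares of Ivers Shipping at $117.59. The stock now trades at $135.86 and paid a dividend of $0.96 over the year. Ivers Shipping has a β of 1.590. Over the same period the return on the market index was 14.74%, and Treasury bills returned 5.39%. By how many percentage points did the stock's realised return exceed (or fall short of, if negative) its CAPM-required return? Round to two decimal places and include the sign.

Realised HPR = (P1 + D1 − P0) / P0 = (135.86 + 0.96 − 117.59) / 117.59 = 19.23 / 117.59 = 16.3534%
MRP = 14.74% − 5.39% = 9.35%
CAPM required = R_f + β·MRP = 5.39% + 1.590 × 9.35% = 20.25650%
α = realised − required = 16.3534% − 20.25650% = -3.90%

-3.90%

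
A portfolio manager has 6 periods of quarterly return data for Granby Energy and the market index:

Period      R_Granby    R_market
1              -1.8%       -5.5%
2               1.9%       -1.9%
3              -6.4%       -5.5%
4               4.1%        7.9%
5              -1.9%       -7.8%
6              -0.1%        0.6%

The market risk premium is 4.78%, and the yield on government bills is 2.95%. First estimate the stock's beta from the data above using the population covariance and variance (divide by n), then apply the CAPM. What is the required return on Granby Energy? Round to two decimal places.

Mean R_i = (-1.8 + 1.9 − 6.4 + 4.1 − 1.9 − 0.1) / 6 = -0.7000%
Mean R_m = (-5.5 − 1.9 − 5.5 + 7.9 − 7.8 + 0.6) / 6 = -2.0333%
Σ(R_i − R̄_i)(R_m − R̄_m) = 80.1000  ⇒  Cov = 80.1000 / 6 = 13.3500
Σ(R_m − R̄_m)² = 162.9133  ⇒  Var(R_m) = 162.9133 / 6 = 27.1522
β = Cov / Var(R_m) = 13.3500 / 27.1522 = 0.4917
E(R) = R_f + β × MRP = 2.95% + 0.4917 × 4.78% = 5.30%

5.30%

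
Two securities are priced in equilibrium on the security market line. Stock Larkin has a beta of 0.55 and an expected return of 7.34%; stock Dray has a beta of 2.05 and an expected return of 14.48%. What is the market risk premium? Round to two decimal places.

Both satisfy E(R) = R_f + β·MRP, so the slope of the SML is
MRP = (14.48% − 7.34%) / (2.05 − 0.55) = 7.14% / 1.50 = 4.7600%

4.76%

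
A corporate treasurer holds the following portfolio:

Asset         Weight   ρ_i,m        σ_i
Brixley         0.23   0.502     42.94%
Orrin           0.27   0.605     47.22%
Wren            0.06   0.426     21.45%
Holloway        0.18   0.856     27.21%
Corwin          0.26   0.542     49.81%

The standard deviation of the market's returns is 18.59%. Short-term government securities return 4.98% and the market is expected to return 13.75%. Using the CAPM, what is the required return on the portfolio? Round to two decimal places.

β_Brixley = 0.502 × 42.94% / 18.59% = 1.1595
β_Orrin = 0.605 × 47.22% / 18.59% = 1.5367
β_Wren = 0.426 × 21.45% / 18.59% = 0.4915
β_Holloway = 0.856 × 27.21% / 18.59% = 1.2529
β_Corwin = 0.542 × 49.81% / 18.59% = 1.4522
β_P = Σ w_i β_i = 0.23×1.1595 + 0.27×1.5367 + 0.06×0.4915 + 0.18×1.2529 + 0.26×1.4522 = 1.3142
MRP = 13.75% − 4.98% = 8.77%
E(R_P) = R_f + β_P × MRP = 4.98% + 1.3142 × 8.77% = 16.51%

16.51%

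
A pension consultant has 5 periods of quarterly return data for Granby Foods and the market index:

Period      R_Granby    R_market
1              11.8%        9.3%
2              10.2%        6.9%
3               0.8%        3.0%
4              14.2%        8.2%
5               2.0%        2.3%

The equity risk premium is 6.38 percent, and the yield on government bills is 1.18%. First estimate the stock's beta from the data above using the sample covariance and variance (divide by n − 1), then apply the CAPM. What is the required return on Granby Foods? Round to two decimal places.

12.88%

Mean R_i = (11.8 + 10.2 + 0.8 + 14.2 + 2.0) / 5 = 7.8000%
Mean R_m = (9.3 + 6.9 + 3.0 + 8.2 + 2.3) / 5 = 5.9400%
Σ(R_i − R̄_i)(R_m − R̄_m) = 71.9000  ⇒  Cov = 71.9000 / 4 = 17.9750
Σ(R_m − R̄_m)² = 39.2120  ⇒  Var(R_m) = 39.2120 / 4 = 9.8030
β = Cov / Var(R_m) = 17.9750 / 9.8030 = 1.8336
E(R) = R_f + β × MRP = 1.18% + 1.8336 × 6.38% = 12.88%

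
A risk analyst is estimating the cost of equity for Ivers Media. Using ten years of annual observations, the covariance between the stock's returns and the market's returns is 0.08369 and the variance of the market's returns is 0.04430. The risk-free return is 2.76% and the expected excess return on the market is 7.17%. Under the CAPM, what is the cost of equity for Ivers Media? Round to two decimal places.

16.31%

β = Cov(R_i, R_m) / Var(R_m) = 0.08369 / 0.04430 = 1.8892
E(R) = R_f + β × MRP = 2.76% + 1.8892 × 7.17% = 16.31%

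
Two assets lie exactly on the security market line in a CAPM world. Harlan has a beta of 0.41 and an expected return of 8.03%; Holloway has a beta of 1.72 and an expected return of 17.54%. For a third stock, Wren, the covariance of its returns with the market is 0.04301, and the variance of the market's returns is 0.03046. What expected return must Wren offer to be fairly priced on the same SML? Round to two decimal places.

MRP = (17.54% − 8.03%) / (1.72 − 0.41) = 7.2595%
R_f = 8.03% − 0.41 × 7.2595% = 5.0536%
β_Wren = Cov / Var(R_m) = 0.04301 / 0.03046 = 1.4120
E(R_Wren) = R_f + β × MRP = 5.0536% + 1.4120 × 7.2595% = 15.30%

15.30%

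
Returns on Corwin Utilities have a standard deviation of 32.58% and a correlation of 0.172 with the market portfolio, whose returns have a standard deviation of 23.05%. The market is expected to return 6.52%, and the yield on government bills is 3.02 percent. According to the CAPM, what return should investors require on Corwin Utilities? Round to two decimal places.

β = ρ × σ_i / σ_m = 0.172 × 32.58% / 23.05% = 0.2431
MRP = 6.52% − 3.02% = 3.50%
E(R) = 3.02% + 0.2431 × 3.50% = 3.87%

3.87%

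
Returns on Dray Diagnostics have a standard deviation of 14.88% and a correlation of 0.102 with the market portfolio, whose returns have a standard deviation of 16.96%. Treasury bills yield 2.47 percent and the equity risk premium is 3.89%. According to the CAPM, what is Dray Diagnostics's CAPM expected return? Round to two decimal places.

β = ρ × σ_i / σ_m = 0.102 × 14.88% / 16.96% = 0.0895
E(R) = 2.47% + 0.0895 × 3.89% = 2.82%

2.82%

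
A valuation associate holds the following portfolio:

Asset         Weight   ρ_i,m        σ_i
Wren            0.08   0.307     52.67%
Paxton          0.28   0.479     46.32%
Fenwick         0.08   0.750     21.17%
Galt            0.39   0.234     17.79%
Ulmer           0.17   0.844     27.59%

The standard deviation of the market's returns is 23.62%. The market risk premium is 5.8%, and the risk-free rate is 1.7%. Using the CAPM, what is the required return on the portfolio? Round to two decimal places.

β_Wren = 0.307 × 52.67% / 23.62% = 0.6846
β_Paxton = 0.479 × 46.32% / 23.62% = 0.9393
β_Fenwick = 0.750 × 21.17% / 23.62% = 0.6722
β_Galt = 0.234 × 17.79% / 23.62% = 0.1762
β_Ulmer = 0.844 × 27.59% / 23.62% = 0.9859
β_P = Σ w_i β_i = 0.08×0.6846 + 0.28×0.9393 + 0.08×0.6722 + 0.39×0.1762 + 0.17×0.9859 = 0.6079
E(R_P) = R_f + β_P × MRP = 1.7% + 0.6079 × 5.8% = 5.23%

5.23%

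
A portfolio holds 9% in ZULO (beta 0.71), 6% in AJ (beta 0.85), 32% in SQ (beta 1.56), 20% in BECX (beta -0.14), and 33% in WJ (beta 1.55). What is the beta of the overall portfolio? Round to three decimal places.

1.098

β_P = Σ w_i β_i = 0.09×0.71 + 0.06×0.85 + 0.32×1.56 + 0.20×-0.14 + 0.33×1.55 = 1.0976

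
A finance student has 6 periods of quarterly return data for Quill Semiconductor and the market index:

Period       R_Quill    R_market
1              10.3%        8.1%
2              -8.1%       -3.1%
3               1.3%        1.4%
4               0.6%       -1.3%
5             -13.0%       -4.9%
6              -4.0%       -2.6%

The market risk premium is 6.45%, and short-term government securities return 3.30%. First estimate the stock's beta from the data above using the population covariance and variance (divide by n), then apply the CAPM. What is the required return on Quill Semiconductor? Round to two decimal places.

13.89%

Mean R_i = (10.3 − 8.1 + 1.3 + 0.6 − 13.0 − 4.0) / 6 = -2.1500%
Mean R_m = (8.1 − 3.1 + 1.4 − 1.3 − 4.9 − 2.6) / 6 = -0.4000%
Σ(R_i − R̄_i)(R_m − R̄_m) = 178.5200  ⇒  Cov = 178.5200 / 6 = 29.7533
Σ(R_m − R̄_m)² = 108.6800  ⇒  Var(R_m) = 108.6800 / 6 = 18.1133
β = Cov / Var(R_m) = 29.7533 / 18.1133 = 1.6426
E(R) = R_f + β × MRP = 3.30% + 1.6426 × 6.45% = 13.89%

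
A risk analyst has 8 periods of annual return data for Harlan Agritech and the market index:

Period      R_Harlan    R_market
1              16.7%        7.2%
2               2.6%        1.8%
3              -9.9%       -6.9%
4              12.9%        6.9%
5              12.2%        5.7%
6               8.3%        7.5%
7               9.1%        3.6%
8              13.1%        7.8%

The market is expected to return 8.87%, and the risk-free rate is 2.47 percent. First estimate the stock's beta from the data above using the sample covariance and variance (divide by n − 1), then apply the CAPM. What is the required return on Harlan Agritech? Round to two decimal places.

Mean R_i = (16.7 + 2.6 − 9.9 + 12.9 + 12.2 + 8.3 + 9.1 + 13.1) / 8 = 8.1250%
Mean R_m = (7.2 + 1.8 − 6.9 + 6.9 + 5.7 + 7.5 + 3.6 + 7.8) / 8 = 4.2000%
Σ(R_i − R̄_i)(R_m − R̄_m) = 275.9700  ⇒  Cov = 275.9700 / 7 = 39.4243
Σ(R_m − R̄_m)² = 171.7200  ⇒  Var(R_m) = 171.7200 / 7 = 24.5314
β = Cov / Var(R_m) = 39.4243 / 24.5314 = 1.6071
MRP = 8.87% − 2.47% = 6.40%
E(R) = R_f + β × MRP = 2.47% + 1.6071 × 6.40% = 12.76%

12.76%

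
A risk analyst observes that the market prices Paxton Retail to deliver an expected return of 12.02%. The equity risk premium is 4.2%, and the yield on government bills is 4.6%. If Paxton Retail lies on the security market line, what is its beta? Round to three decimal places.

1.767

β = (E(R) − R_f) / MRP = (12.02% − 4.6%) / 4.2% = 7.42% / 4.2% = 1.767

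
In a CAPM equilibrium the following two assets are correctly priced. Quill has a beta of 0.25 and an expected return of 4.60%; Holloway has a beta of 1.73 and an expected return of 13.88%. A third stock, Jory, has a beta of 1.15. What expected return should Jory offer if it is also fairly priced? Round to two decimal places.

MRP (SML slope) = (13.88% − 4.60%) / (1.73 − 0.25) = 9.28% / 1.48 = 6.2703%
R_f (intercept) = 4.60% − 0.25 × 6.2703% = 3.0324%
E(R_Jory) = R_f + β × MRP = 3.0324% + 1.15 × 6.2703% = 10.24%

10.24%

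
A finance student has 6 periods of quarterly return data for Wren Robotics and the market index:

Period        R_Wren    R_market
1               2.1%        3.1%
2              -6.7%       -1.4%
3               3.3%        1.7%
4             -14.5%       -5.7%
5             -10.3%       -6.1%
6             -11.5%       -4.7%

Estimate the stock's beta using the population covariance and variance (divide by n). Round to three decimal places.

1.789

Mean R_i = (2.1 − 6.7 + 3.3 − 14.5 − 10.3 − 11.5) / 6 = -6.2667%
Mean R_m = (3.1 − 1.4 + 1.7 − 5.7 − 6.1 − 4.7) / 6 = -2.1833%
Σ(R_i − R̄_i)(R_m − R̄_m) = 138.9367  ⇒  Cov = 138.9367 / 6 = 23.1561
Σ(R_m − R̄_m)² = 77.6483  ⇒  Var(R_m) = 77.6483 / 6 = 12.9414
β = Cov / Var(R_m) = 23.1561 / 12.9414 = 1.7893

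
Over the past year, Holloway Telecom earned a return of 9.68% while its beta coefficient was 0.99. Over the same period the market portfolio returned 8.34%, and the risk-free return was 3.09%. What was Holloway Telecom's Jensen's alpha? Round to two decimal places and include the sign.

+1.39%

Market excess return = 8.34% − 3.09% = 5.25%
CAPM benchmark = R_f + β(R_m − R_f) = 3.09% + 0.99 × 5.25% = 8.2875%
α = actual − benchmark = 9.68% − 8.2875% = +1.39%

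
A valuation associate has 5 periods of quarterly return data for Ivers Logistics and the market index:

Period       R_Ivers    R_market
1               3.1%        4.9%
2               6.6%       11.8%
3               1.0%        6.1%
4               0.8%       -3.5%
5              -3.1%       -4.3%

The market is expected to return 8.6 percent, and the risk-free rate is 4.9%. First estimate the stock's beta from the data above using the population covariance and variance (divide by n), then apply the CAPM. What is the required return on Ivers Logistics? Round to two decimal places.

6.58%

Mean R_i = (3.1 + 6.6 + 1.0 + 0.8 − 3.1) / 5 = 1.6800%
Mean R_m = (4.9 + 11.8 + 6.1 − 3.5 − 4.3) / 5 = 3.0000%
Σ(R_i − R̄_i)(R_m − R̄_m) = 84.5000  ⇒  Cov = 84.5000 / 5 = 16.9000
Σ(R_m − R̄_m)² = 186.2000  ⇒  Var(R_m) = 186.2000 / 5 = 37.2400
β = Cov / Var(R_m) = 16.9000 / 37.2400 = 0.4538
MRP = 8.6% − 4.9% = 3.70%
E(R) = R_f + β × MRP = 4.9% + 0.4538 × 3.7% = 6.58%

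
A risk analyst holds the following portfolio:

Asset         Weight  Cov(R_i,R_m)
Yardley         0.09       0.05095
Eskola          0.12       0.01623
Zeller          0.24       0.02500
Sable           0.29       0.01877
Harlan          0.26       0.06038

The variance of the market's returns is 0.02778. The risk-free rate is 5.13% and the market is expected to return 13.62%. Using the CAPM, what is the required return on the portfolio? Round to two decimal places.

15.42%

β_Yardley = 0.05095 / 0.02778 = 1.8341
β_Eskola = 0.01623 / 0.02778 = 0.5842
β_Zeller = 0.02500 / 0.02778 = 0.8999
β_Sable = 0.01877 / 0.02778 = 0.6757
β_Harlan = 0.06038 / 0.02778 = 2.1735
β_P = Σ w_i β_i = 0.09×1.8341 + 0.12×0.5842 + 0.24×0.8999 + 0.29×0.6757 + 0.26×2.1735 = 1.2122
MRP = 13.62% − 5.13% = 8.49%
E(R_P) = R_f + β_P × MRP = 5.13% + 1.2122 × 8.49% = 15.42%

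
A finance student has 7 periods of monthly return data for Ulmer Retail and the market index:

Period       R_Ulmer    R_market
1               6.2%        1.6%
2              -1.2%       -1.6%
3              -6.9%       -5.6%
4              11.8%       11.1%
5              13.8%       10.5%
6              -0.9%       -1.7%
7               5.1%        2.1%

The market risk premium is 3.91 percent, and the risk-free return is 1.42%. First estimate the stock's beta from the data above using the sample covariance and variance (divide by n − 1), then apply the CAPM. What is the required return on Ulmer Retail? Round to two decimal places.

5.89%

Mean R_i = (6.2 − 1.2 − 6.9 + 11.8 + 13.8 − 0.9 + 5.1) / 7 = 3.9857%
Mean R_m = (1.6 − 1.6 − 5.6 + 11.1 + 10.5 − 1.7 + 2.1) / 7 = 2.3429%
Σ(R_i − R̄_i)(R_m − R̄_m) = 273.2343  ⇒  Cov = 273.2343 / 6 = 45.5391
Σ(R_m − R̄_m)² = 238.8171  ⇒  Var(R_m) = 238.8171 / 6 = 39.8029
β = Cov / Var(R_m) = 45.5391 / 39.8029 = 1.1441
E(R) = R_f + β × MRP = 1.42% + 1.1441 × 3.91% = 5.89%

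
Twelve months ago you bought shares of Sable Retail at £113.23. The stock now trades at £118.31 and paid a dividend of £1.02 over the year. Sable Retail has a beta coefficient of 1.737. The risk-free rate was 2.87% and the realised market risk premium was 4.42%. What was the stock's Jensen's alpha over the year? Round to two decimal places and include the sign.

-5.16%

Realised HPR = (P1 + D1 − P0) / P0 = (118.31 + 1.02 − 113.23) / 113.23 = 6.10 / 113.23 = 5.3873%
CAPM required = R_f + β·MRP = 2.87% + 1.737 × 4.42% = 10.54754%
α = realised − required = 5.3873% − 10.54754% = -5.16%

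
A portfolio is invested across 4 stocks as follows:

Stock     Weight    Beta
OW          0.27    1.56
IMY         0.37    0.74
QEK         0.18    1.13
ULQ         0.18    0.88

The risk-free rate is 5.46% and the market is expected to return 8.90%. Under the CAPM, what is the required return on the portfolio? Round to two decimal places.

β_P = Σ w_i β_i = 0.27×1.56 + 0.37×0.74 + 0.18×1.13 + 0.18×0.88 = 1.0568
MRP = 8.90% − 5.46% = 3.44%
E(R_P) = R_f + β_P × MRP = 5.46% + 1.0568 × 3.44% = 9.10%

9.10%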